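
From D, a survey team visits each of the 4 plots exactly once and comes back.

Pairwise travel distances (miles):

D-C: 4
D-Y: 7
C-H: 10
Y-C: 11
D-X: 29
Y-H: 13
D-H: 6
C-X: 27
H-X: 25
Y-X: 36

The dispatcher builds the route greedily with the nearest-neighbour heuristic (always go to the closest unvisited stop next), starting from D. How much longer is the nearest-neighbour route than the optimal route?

16 miles longer than the optimal tour.

From D: C=4, H=6, Y=7, X=29 → choose C (4).
From C: H=10, Y=11, X=27 → choose H (10).
From H: Y=13, X=25 → choose Y (13).
From Y: X=36 → choose X (36).
NN route D → C → H → Y → X → D costs 92.
Optimal: D → Y → C → X → H → D costs 76 (by enumerating all 12 distinct tours).
Excess = 92 − 76 = 16.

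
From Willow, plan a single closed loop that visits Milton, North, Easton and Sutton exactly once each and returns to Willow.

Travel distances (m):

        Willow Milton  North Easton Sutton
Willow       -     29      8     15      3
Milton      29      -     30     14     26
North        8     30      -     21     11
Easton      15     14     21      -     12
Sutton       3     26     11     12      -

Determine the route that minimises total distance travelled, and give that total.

Minimum total distance: 67 m.

Willow - Milton - North - Easton - Sutton - Willow: 29+30+21+12+3 = 95
Willow - Milton - North - Sutton - Easton - Willow: 29+30+11+12+15 = 97
Willow - Milton - Easton - North - Sutton - Willow: 29+14+21+11+3 = 78
Willow - Milton - Easton - Sutton - North - Willow: 29+14+12+11+8 = 74
Willow - Milton - Sutton - North - Easton - Willow: 29+26+11+21+15 = 102
Willow - Milton - Sutton - Easton - North - Willow: 29+26+12+21+8 = 96
Willow - North - Milton - Easton - Sutton - Willow: 8+30+14+12+3 = 67
Willow - North - Milton - Sutton - Easton - Willow: 8+30+26+12+15 = 91
Willow - North - Easton - Milton - Sutton - Willow: 8+21+14+26+3 = 72
Willow - North - Sutton - Milton - Easton - Willow: 8+11+26+14+15 = 74
Willow - Easton - Milton - North - Sutton - Willow: 15+14+30+11+3 = 73
Willow - Easton - North - Milton - Sutton - Willow: 15+21+30+26+3 = 95
The minimum is 67.
One optimal route: Willow → North → Milton → Easton → Sutton → Willow (or its reverse).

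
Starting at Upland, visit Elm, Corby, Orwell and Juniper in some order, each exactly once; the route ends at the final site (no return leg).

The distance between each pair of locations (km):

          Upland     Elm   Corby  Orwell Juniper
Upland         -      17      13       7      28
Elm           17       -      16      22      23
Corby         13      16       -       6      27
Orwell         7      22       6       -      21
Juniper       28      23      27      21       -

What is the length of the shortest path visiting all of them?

52 km — the minimum one-way total.

There are 4! = 24 possible orderings.
Upland → Elm → Corby → Orwell → Juniper: 17+16+6+21 = 60
Upland → Elm → Corby → Juniper → Orwell: 17+16+27+21 = 81
Upland → Elm → Orwell → Corby → Juniper: 17+22+6+27 = 72
Upland → Elm → Orwell → Juniper → Corby: 17+22+21+27 = 87
Upland → Elm → Juniper → Corby → Orwell: 17+23+27+6 = 73
Upland → Elm → Juniper → Orwell → Corby: 17+23+21+6 = 67
Upland → Corby → Elm → Orwell → Juniper: 13+16+22+21 = 72
Upland → Corby → Elm → Juniper → Orwell: 13+16+23+21 = 73
Upland → Corby → Orwell → Elm → Juniper: 13+6+22+23 = 64
Upland → Corby → Orwell → Juniper → Elm: 13+6+21+23 = 63
Upland → Corby → Juniper → Elm → Orwell: 13+27+23+22 = 85
Upland → Corby → Juniper → Orwell → Elm: 13+27+21+22 = 83
Upland → Orwell → Elm → Corby → Juniper: 7+22+16+27 = 72
Upland → Orwell → Elm → Juniper → Corby: 7+22+23+27 = 79
… (10 more)
Upland → Orwell → Corby → Elm → Juniper: 7+6+16+23 = 52  ← best
The minimum is 52.
One shortest path: Upland → Orwell → Corby → Elm → Juniper.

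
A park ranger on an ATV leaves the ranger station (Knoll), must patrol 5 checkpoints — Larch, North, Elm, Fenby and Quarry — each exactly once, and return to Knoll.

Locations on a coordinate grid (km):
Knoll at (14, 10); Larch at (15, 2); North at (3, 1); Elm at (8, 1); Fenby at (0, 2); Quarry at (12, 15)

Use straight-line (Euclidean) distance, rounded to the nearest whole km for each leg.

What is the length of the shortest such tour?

With 5 stops there are 5!/2 = 60 distinct round trips (a route and its reverse cost the same).
Knoll - Larch - North - Elm - Fenby - Quarry - Knoll: 8+12+5+8+18+5 = 56
Knoll - Larch - North - Elm - Quarry - Fenby - Knoll: 8+12+5+15+18+16 = 74
Knoll - Larch - North - Fenby - Elm - Quarry - Knoll: 8+12+3+8+15+5 = 51
Knoll - Larch - North - Fenby - Quarry - Elm - Knoll: 8+12+3+18+15+11 = 67
Knoll - Larch - North - Quarry - Elm - Fenby - Knoll: 8+12+17+15+8+16 = 76
Knoll - Larch - North - Quarry - Fenby - Elm - Knoll: 8+12+17+18+8+11 = 74
Knoll - Larch - Elm - North - Fenby - Quarry - Knoll: 8+7+5+3+18+5 = 46
Knoll - Larch - Elm - North - Quarry - Fenby - Knoll: 8+7+5+17+18+16 = 71
Knoll - Larch - Elm - Fenby - North - Quarry - Knoll: 8+7+8+3+17+5 = 48
Knoll - Larch - Elm - Fenby - Quarry - North - Knoll: 8+7+8+18+17+14 = 72
Knoll - Larch - Elm - Quarry - North - Fenby - Knoll: 8+7+15+17+3+16 = 66
Knoll - Larch - Elm - Quarry - Fenby - North - Knoll: 8+7+15+18+3+14 = 65
Knoll - Larch - Fenby - North - Elm - Quarry - Knoll: 8+15+3+5+15+5 = 51
Knoll - Larch - Fenby - North - Quarry - Elm - Knoll: 8+15+3+17+15+11 = 69
… (46 more)
The minimum is 46.
One optimal route: Knoll → Larch → Elm → North → Fenby → Quarry → Knoll (or its reverse).

46 km — the shortest possible round trip.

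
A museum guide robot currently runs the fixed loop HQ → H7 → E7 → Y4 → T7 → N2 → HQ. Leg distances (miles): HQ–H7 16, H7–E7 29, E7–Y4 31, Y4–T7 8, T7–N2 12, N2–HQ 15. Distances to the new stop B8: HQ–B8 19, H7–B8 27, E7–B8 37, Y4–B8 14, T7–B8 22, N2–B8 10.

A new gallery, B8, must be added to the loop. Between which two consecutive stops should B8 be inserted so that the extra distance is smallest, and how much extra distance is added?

Adding 14 miles by placing B8 on the N2–HQ leg.

Insertion cost between consecutive stops i–j is d(i,B8) + d(B8,j) − d(i,j):
  between HQ and H7: 19 + 27 − 16 = 30
  between H7 and E7: 27 + 37 − 29 = 35
  between E7 and Y4: 37 + 14 − 31 = 20
  between Y4 and T7: 14 + 22 − 8 = 28
  between T7 and N2: 22 + 10 − 12 = 20
  between N2 and HQ: 10 + 19 − 15 = 14
Cheapest insertion is between N2 and HQ, adding 14.
New total = 111 + 14 = 125.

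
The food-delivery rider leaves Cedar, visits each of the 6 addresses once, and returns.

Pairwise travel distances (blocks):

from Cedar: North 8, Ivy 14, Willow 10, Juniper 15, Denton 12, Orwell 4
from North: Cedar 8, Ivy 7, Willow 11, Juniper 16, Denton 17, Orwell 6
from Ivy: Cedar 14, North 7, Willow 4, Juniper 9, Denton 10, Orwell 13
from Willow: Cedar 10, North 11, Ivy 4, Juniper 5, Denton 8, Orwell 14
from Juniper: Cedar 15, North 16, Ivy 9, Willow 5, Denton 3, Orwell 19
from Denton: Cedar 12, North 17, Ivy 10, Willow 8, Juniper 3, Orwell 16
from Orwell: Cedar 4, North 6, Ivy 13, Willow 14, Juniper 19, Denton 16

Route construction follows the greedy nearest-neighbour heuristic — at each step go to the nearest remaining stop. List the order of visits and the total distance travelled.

Nearest-neighbour total = 41 blocks; route Cedar → Orwell → North → Ivy → Willow → Juniper → Denton → Cedar.

At Cedar the remaining stops are Orwell 4, North 8, Willow 10, Denton 12, Ivy 14, Juniper 15; go to Orwell.
At Orwell the remaining stops are North 6, Ivy 13, Willow 14, Denton 16, Juniper 19; go to North.
At North the remaining stops are Ivy 7, Willow 11, Juniper 16, Denton 17; go to Ivy.
At Ivy the remaining stops are Willow 4, Juniper 9, Denton 10; go to Willow.
At Willow the remaining stops are Juniper 5, Denton 8; go to Juniper.
At Juniper the remaining stops are Denton 3; go to Denton.
Return Denton→Cedar: 12.
Total = 4 + 6 + 7 + 4 + 5 + 3 + 12 = 41.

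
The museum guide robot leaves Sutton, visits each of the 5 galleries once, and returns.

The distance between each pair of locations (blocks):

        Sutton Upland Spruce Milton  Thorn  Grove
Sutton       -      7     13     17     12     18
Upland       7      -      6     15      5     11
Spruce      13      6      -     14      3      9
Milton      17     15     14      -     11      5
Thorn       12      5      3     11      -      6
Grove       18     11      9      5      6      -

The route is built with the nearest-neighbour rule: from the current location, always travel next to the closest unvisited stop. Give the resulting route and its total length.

From Sutton: distances to unvisited — Upland=7, Thorn=12, Spruce=13, Milton=17, Grove=18. Nearest is Upland (7).
From Upland: distances to unvisited — Thorn=5, Spruce=6, Grove=11, Milton=15. Nearest is Thorn (5).
From Thorn: distances to unvisited — Spruce=3, Grove=6, Milton=11. Nearest is Spruce (3).
From Spruce: distances to unvisited — Grove=9, Milton=14. Nearest is Grove (9).
From Grove: distances to unvisited — Milton=5. Nearest is Milton (5).
Return Milton→Sutton: 17.
Total = 7 + 5 + 3 + 9 + 5 + 17 = 46.

Total distance 46 blocks via the nearest-neighbour route Sutton → Upland → Thorn → Spruce → Grove → Milton → Sutton.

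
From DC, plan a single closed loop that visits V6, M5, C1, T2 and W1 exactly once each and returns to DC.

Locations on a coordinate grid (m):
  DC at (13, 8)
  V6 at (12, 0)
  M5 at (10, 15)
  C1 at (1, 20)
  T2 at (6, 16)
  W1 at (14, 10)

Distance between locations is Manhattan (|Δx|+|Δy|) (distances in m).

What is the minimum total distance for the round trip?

With 5 stops there are 5!/2 = 60 distinct round trips (a route and its reverse cost the same).
DC → V6 → M5 → C1 → T2 → W1 → DC: 9+17+14+9+14+3 = 66
DC → V6 → M5 → C1 → W1 → T2 → DC: 9+17+14+23+14+15 = 92
DC → V6 → M5 → T2 → C1 → W1 → DC: 9+17+5+9+23+3 = 66
DC → V6 → M5 → T2 → W1 → C1 → DC: 9+17+5+14+23+24 = 92
DC → V6 → M5 → W1 → C1 → T2 → DC: 9+17+9+23+9+15 = 82
DC → V6 → M5 → W1 → T2 → C1 → DC: 9+17+9+14+9+24 = 82
DC → V6 → C1 → M5 → T2 → W1 → DC: 9+31+14+5+14+3 = 76
DC → V6 → C1 → M5 → W1 → T2 → DC: 9+31+14+9+14+15 = 92
DC → V6 → C1 → T2 → M5 → W1 → DC: 9+31+9+5+9+3 = 66
DC → V6 → C1 → T2 → W1 → M5 → DC: 9+31+9+14+9+10 = 82
DC → V6 → C1 → W1 → M5 → T2 → DC: 9+31+23+9+5+15 = 92
DC → V6 → C1 → W1 → T2 → M5 → DC: 9+31+23+14+5+10 = 92
DC → V6 → T2 → M5 → C1 → W1 → DC: 9+22+5+14+23+3 = 76
DC → V6 → T2 → M5 → W1 → C1 → DC: 9+22+5+9+23+24 = 92
… (46 more)
The minimum is 66.
One optimal route: DC → V6 → M5 → C1 → T2 → W1 → DC (or its reverse).

66 m — the shortest possible round trip.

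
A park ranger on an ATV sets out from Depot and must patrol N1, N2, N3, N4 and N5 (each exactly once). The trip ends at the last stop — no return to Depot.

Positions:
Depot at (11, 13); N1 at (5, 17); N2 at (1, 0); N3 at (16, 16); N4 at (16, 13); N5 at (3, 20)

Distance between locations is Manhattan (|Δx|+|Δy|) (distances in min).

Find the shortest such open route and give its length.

There are 5! = 120 possible orderings.
Depot - N1 - N2 - N3 - N4 - N5: 10+21+31+3+20 = 85
Depot - N1 - N2 - N3 - N5 - N4: 10+21+31+17+20 = 99
Depot - N1 - N2 - N4 - N3 - N5: 10+21+28+3+17 = 79
Depot - N1 - N2 - N4 - N5 - N3: 10+21+28+20+17 = 96
Depot - N1 - N2 - N5 - N3 - N4: 10+21+22+17+3 = 73
Depot - N1 - N2 - N5 - N4 - N3: 10+21+22+20+3 = 76
Depot - N1 - N3 - N2 - N4 - N5: 10+12+31+28+20 = 101
Depot - N1 - N3 - N2 - N5 - N4: 10+12+31+22+20 = 95
Depot - N1 - N3 - N4 - N2 - N5: 10+12+3+28+22 = 75
Depot - N1 - N3 - N4 - N5 - N2: 10+12+3+20+22 = 67
Depot - N1 - N3 - N5 - N2 - N4: 10+12+17+22+28 = 89
Depot - N1 - N3 - N5 - N4 - N2: 10+12+17+20+28 = 87
Depot - N1 - N4 - N2 - N3 - N5: 10+15+28+31+17 = 101
Depot - N1 - N4 - N2 - N5 - N3: 10+15+28+22+17 = 92
… (106 more)
Depot - N4 - N3 - N1 - N5 - N2: 5+3+12+5+22 = 47  ← best
The minimum is 47.
One shortest path: Depot → N4 → N3 → N1 → N5 → N2.

Shortest open route: 47 min.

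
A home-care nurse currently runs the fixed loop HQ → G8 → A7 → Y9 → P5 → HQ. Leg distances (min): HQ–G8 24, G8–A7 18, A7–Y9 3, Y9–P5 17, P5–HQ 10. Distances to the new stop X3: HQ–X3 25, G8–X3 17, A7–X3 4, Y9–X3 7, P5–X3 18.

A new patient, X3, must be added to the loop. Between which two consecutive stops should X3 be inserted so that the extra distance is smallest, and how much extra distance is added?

Insertion cost between consecutive stops i–j is d(i,X3) + d(X3,j) − d(i,j):
  between HQ and G8: 25 + 17 − 24 = 18
  between G8 and A7: 17 + 4 − 18 = 3
  between A7 and Y9: 4 + 7 − 3 = 8
  between Y9 and P5: 7 + 18 − 17 = 8
  between P5 and HQ: 18 + 25 − 10 = 33
Cheapest insertion is between G8 and A7, adding 3.
New total = 72 + 3 = 75.

Adding 3 min by placing X3 on the G8–A7 leg.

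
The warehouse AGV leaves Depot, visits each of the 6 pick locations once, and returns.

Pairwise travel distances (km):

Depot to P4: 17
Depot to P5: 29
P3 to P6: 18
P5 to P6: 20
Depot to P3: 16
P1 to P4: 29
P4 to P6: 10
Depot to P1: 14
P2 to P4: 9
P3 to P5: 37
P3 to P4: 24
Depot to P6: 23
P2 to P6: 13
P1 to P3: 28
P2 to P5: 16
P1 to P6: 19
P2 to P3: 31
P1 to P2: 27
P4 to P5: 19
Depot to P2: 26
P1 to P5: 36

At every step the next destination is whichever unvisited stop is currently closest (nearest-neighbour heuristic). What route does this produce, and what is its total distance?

From Depot: distances to unvisited — P1=14, P3=16, P4=17, P6=23, P2=26, P5=29. Nearest is P1 (14).
From P1: distances to unvisited — P6=19, P2=27, P3=28, P4=29, P5=36. Nearest is P6 (19).
From P6: distances to unvisited — P4=10, P2=13, P3=18, P5=20. Nearest is P4 (10).
From P4: distances to unvisited — P2=9, P5=19, P3=24. Nearest is P2 (9).
From P2: distances to unvisited — P5=16, P3=31. Nearest is P5 (16).
From P5: distances to unvisited — P3=37. Nearest is P3 (37).
Return P3→Depot: 16.
Total = 14 + 19 + 10 + 9 + 16 + 37 + 16 = 121.

Total distance 121 km via the nearest-neighbour route Depot → P1 → P6 → P4 → P2 → P5 → P3 → Depot.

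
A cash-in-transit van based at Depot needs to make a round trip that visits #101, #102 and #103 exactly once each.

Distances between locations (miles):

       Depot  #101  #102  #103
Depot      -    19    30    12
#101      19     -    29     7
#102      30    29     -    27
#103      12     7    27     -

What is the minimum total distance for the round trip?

Minimum total distance: 78 miles.

With 3 stops there are 3!/2 = 3 distinct round trips (a route and its reverse cost the same).
Depot-#101-#102-#103-Depot: 19+29+27+12 = 87
Depot-#101-#103-#102-Depot: 19+7+27+30 = 83
Depot-#102-#101-#103-Depot: 30+29+7+12 = 78
The minimum is 78.
One optimal route: Depot → #102 → #101 → #103 → Depot (or its reverse).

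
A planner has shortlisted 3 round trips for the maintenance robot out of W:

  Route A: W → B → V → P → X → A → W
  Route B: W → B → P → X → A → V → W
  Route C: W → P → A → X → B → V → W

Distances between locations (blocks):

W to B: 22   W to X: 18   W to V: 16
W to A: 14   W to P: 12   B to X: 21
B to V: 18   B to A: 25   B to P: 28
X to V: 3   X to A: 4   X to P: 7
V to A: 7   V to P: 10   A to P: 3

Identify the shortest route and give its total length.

Route A: 22 + 18 + 10 + 7 + 4 + 14 = 75
Route B: 22 + 28 + 7 + 4 + 7 + 16 = 84
Route C: 12 + 3 + 4 + 21 + 18 + 16 = 74

Shortest is Route C, total 74 blocks.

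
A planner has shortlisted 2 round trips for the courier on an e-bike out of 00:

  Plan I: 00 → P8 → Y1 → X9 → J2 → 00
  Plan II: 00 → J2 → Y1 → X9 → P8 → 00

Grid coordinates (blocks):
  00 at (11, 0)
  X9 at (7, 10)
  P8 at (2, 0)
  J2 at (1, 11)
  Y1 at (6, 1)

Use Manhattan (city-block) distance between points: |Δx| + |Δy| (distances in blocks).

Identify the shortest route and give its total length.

Shortest is Plan I, total 52 blocks.

Plan I: 9 + 5 + 10 + 7 + 21 = 52
Plan II: 21 + 15 + 10 + 15 + 9 = 70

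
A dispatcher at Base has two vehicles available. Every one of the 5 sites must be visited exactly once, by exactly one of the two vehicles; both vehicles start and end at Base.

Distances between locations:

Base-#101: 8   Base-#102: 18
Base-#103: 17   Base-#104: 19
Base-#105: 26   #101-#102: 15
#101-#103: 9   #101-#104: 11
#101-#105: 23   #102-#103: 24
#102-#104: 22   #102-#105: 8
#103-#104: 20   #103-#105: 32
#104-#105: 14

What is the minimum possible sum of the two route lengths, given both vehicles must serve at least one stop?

Minimum combined distance: 93.

There are 2^4 − 1 = 15 ways to divide the 5 stops into two non-empty groups. For each, the best each vehicle can do is its own shortest tour through its group:
  {#101} + {#102, #103, #104, #105}: 16 + 77 = 93
  {#102} + {#101, #103, #104, #105}: 36 + 77 = 113
  {#101, #102} + {#103, #104, #105}: 41 + 77 = 118
  {#103} + {#101, #102, #104, #105}: 34 + 59 = 93
  {#101, #103} + {#102, #104, #105}: 34 + 59 = 93
  {#102, #103} + {#101, #104, #105}: 59 + 59 = 118
  … (15 splits in total)
Best: vehicle 1 Base → #101 → Base = 16; vehicle 2 Base → #102 → #105 → #104 → #103 → Base = 77; combined 93.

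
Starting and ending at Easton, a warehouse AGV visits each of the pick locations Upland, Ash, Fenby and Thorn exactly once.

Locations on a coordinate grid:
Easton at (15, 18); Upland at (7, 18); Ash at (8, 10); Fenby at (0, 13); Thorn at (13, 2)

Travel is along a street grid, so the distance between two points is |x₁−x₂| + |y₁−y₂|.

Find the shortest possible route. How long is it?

Easton → Upland → Ash → Fenby → Thorn → Easton: 8+9+11+24+18 = 70
Easton → Upland → Ash → Thorn → Fenby → Easton: 8+9+13+24+20 = 74
Easton → Upland → Fenby → Ash → Thorn → Easton: 8+12+11+13+18 = 62
Easton → Upland → Fenby → Thorn → Ash → Easton: 8+12+24+13+15 = 72
Easton → Upland → Thorn → Ash → Fenby → Easton: 8+22+13+11+20 = 74
Easton → Upland → Thorn → Fenby → Ash → Easton: 8+22+24+11+15 = 80
Easton → Ash → Upland → Fenby → Thorn → Easton: 15+9+12+24+18 = 78
Easton → Ash → Upland → Thorn → Fenby → Easton: 15+9+22+24+20 = 90
Easton → Ash → Fenby → Upland → Thorn → Easton: 15+11+12+22+18 = 78
Easton → Ash → Thorn → Upland → Fenby → Easton: 15+13+22+12+20 = 82
Easton → Fenby → Upland → Ash → Thorn → Easton: 20+12+9+13+18 = 72
Easton → Fenby → Ash → Upland → Thorn → Easton: 20+11+9+22+18 = 80
The minimum is 62.
One optimal route: Easton → Upland → Fenby → Ash → Thorn → Easton (or its reverse).

62 — the shortest possible round trip.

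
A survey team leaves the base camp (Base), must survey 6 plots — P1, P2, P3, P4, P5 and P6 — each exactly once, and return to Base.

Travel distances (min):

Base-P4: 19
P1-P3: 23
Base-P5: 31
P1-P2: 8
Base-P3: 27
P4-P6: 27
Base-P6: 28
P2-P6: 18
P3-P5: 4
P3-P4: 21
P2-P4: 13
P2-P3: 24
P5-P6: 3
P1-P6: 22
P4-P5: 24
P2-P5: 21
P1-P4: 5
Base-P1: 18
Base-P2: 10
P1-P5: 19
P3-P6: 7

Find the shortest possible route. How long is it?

With 6 stops there are 6!/2 = 360 distinct round trips (a route and its reverse cost the same).
Base - P1 - P2 - P3 - P4 - P5 - P6 - Base: 18+8+24+21+24+3+28 = 126
Base - P1 - P2 - P3 - P4 - P6 - P5 - Base: 18+8+24+21+27+3+31 = 132
Base - P1 - P2 - P3 - P5 - P4 - P6 - Base: 18+8+24+4+24+27+28 = 133
Base - P1 - P2 - P3 - P5 - P6 - P4 - Base: 18+8+24+4+3+27+19 = 103
Base - P1 - P2 - P3 - P6 - P4 - P5 - Base: 18+8+24+7+27+24+31 = 139
Base - P1 - P2 - P3 - P6 - P5 - P4 - Base: 18+8+24+7+3+24+19 = 103
Base - P1 - P2 - P4 - P3 - P5 - P6 - Base: 18+8+13+21+4+3+28 = 95
Base - P1 - P2 - P4 - P3 - P6 - P5 - Base: 18+8+13+21+7+3+31 = 101
… (352 more)
Base - P1 - P4 - P3 - P5 - P6 - P2 - Base: 18+5+21+4+3+18+10 = 79  ← best
The minimum is 79.
One optimal route: Base → P1 → P4 → P3 → P5 → P6 → P2 → Base (or its reverse).

79 min — the shortest possible round trip.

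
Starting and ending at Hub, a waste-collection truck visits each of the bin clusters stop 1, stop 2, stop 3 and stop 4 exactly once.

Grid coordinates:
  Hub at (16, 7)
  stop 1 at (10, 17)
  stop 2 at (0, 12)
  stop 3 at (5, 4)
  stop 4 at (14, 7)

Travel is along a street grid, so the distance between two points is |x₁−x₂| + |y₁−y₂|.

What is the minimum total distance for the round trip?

58 — the shortest possible round trip.

There are 12 distinct closed tours to check (reversals are equivalent).
Hub - stop 1 - stop 2 - stop 3 - stop 4 - Hub: 16+15+13+12+2 = 58
Hub - stop 1 - stop 2 - stop 4 - stop 3 - Hub: 16+15+19+12+14 = 76
Hub - stop 1 - stop 3 - stop 2 - stop 4 - Hub: 16+18+13+19+2 = 68
Hub - stop 1 - stop 3 - stop 4 - stop 2 - Hub: 16+18+12+19+21 = 86
Hub - stop 1 - stop 4 - stop 2 - stop 3 - Hub: 16+14+19+13+14 = 76
Hub - stop 1 - stop 4 - stop 3 - stop 2 - Hub: 16+14+12+13+21 = 76
Hub - stop 2 - stop 1 - stop 3 - stop 4 - Hub: 21+15+18+12+2 = 68
Hub - stop 2 - stop 1 - stop 4 - stop 3 - Hub: 21+15+14+12+14 = 76
Hub - stop 2 - stop 3 - stop 1 - stop 4 - Hub: 21+13+18+14+2 = 68
Hub - stop 2 - stop 4 - stop 1 - stop 3 - Hub: 21+19+14+18+14 = 86
Hub - stop 3 - stop 1 - stop 2 - stop 4 - Hub: 14+18+15+19+2 = 68
Hub - stop 3 - stop 2 - stop 1 - stop 4 - Hub: 14+13+15+14+2 = 58
The minimum is 58.
One optimal route: Hub → stop 1 → stop 2 → stop 3 → stop 4 → Hub (or its reverse).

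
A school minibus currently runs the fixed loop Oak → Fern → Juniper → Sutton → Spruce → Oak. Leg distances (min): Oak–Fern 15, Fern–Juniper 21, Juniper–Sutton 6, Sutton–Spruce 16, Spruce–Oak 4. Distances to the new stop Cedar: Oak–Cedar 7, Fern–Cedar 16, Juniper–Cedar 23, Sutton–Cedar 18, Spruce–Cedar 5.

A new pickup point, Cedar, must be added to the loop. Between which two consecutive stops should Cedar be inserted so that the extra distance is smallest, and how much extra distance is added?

Insertion cost between consecutive stops i–j is d(i,Cedar) + d(Cedar,j) − d(i,j):
  between Oak and Fern: 7 + 16 − 15 = 8
  between Fern and Juniper: 16 + 23 − 21 = 18
  between Juniper and Sutton: 23 + 18 − 6 = 35
  between Sutton and Spruce: 18 + 5 − 16 = 7
  between Spruce and Oak: 5 + 7 − 4 = 8
Cheapest insertion is between Sutton and Spruce, adding 7.
New total = 62 + 7 = 69.

Minimum extra distance: 7 min, inserting Cedar between Sutton and Spruce.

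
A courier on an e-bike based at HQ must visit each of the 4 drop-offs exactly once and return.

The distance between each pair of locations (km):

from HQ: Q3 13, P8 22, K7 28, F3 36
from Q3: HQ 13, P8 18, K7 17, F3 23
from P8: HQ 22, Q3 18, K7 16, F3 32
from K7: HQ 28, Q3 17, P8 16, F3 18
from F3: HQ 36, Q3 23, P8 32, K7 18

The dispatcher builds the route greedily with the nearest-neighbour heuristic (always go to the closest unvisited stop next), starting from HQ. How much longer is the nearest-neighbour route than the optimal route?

HQ: Q3=13, P8=22, K7=28, F3=36 ⇒ Q3
Q3: K7=17, P8=18, F3=23 ⇒ K7
K7: P8=16, F3=18 ⇒ P8
P8: F3=32 ⇒ F3
NN route HQ → Q3 → K7 → P8 → F3 → HQ costs 114.
Optimal: HQ → Q3 → F3 → K7 → P8 → HQ costs 92 (by enumerating all 12 distinct tours).
Excess = 114 − 92 = 22.

The nearest-neighbour route is 22 km longer than optimal.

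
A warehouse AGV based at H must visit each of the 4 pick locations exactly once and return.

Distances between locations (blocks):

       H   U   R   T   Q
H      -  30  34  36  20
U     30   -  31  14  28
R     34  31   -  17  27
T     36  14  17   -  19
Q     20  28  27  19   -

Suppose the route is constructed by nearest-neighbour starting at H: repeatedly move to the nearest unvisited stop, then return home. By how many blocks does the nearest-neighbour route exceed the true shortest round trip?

From H: Q=20, U=30, R=34, T=36 → choose Q (20).
From Q: T=19, R=27, U=28 → choose T (19).
From T: U=14, R=17 → choose U (14).
From U: R=31 → choose R (31).
NN route H → Q → T → U → R → H costs 118.
Optimal: H → U → T → R → Q → H costs 108 (by enumerating all 12 distinct tours).
Excess = 118 − 108 = 10.

Excess over optimum: 10 blocks.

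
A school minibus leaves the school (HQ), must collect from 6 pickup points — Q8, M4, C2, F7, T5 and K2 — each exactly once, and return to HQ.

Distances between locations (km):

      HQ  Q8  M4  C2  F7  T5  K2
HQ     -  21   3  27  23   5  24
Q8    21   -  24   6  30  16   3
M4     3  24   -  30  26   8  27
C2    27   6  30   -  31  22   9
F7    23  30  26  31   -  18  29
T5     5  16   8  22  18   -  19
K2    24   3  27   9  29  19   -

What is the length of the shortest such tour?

93 km — the shortest possible round trip.

With 6 stops there are 6!/2 = 360 distinct round trips (a route and its reverse cost the same).
HQ → Q8 → M4 → C2 → F7 → T5 → K2 → HQ: 21+24+30+31+18+19+24 = 167
HQ → Q8 → M4 → C2 → F7 → K2 → T5 → HQ: 21+24+30+31+29+19+5 = 159
HQ → Q8 → M4 → C2 → T5 → F7 → K2 → HQ: 21+24+30+22+18+29+24 = 168
HQ → Q8 → M4 → C2 → T5 → K2 → F7 → HQ: 21+24+30+22+19+29+23 = 168
HQ → Q8 → M4 → C2 → K2 → F7 → T5 → HQ: 21+24+30+9+29+18+5 = 136
HQ → Q8 → M4 → C2 → K2 → T5 → F7 → HQ: 21+24+30+9+19+18+23 = 144
HQ → Q8 → M4 → F7 → C2 → T5 → K2 → HQ: 21+24+26+31+22+19+24 = 167
HQ → Q8 → M4 → F7 → C2 → K2 → T5 → HQ: 21+24+26+31+9+19+5 = 135
… (352 more)
HQ → Q8 → K2 → C2 → F7 → T5 → M4 → HQ: 21+3+9+31+18+8+3 = 93  ← best
The minimum is 93.
One optimal route: HQ → Q8 → K2 → C2 → F7 → T5 → M4 → HQ (or its reverse).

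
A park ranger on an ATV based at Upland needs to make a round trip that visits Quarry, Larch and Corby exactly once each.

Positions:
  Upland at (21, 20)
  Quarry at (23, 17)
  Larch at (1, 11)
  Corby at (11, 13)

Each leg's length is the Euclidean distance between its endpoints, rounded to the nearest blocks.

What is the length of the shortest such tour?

Shortest round trip = 49 blocks.

Upland→Quarry→Larch→Corby→Upland: 4+23+10+12 = 49
Upland→Quarry→Corby→Larch→Upland: 4+13+10+22 = 49
Upland→Larch→Quarry→Corby→Upland: 22+23+13+12 = 70
The minimum is 49.
One optimal route: Upland → Quarry → Larch → Corby → Upland (or its reverse).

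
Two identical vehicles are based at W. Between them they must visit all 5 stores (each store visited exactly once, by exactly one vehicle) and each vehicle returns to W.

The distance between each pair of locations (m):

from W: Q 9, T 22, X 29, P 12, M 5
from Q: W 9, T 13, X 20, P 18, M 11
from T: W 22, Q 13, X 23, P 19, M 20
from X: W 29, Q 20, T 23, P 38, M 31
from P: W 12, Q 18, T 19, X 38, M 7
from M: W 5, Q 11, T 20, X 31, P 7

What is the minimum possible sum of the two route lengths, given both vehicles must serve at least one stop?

93 m — the smallest possible combined total.

There are 2^4 − 1 = 15 ways to divide the 5 stops into two non-empty groups. For each, the best each vehicle can do is its own shortest tour through its group:
  {Q} + {T, X, P, M}: 18 + 83 = 101
  {T} + {Q, X, P, M}: 44 + 79 = 123
  {Q, T} + {X, P, M}: 44 + 79 = 123
  {X} + {Q, T, P, M}: 58 + 53 = 111
  {Q, X} + {T, P, M}: 58 + 53 = 111
  {T, X} + {Q, P, M}: 74 + 39 = 113
  … (15 splits in total)
  {Q, T, X, P} + {M}: 83 + 10 = 93  ← best
Best: vehicle 1 W → Q → X → T → P → W = 83; vehicle 2 W → M → W = 10; combined 93.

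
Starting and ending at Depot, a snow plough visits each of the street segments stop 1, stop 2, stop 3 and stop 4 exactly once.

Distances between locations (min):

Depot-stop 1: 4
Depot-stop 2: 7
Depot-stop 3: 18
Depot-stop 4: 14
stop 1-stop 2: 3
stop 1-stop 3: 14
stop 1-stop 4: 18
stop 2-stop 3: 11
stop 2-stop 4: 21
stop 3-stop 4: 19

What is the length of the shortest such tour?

With 4 stops there are 4!/2 = 12 distinct round trips (a route and its reverse cost the same).
Depot-stop 1-stop 2-stop 3-stop 4-Depot: 4+3+11+19+14 = 51
Depot-stop 1-stop 2-stop 4-stop 3-Depot: 4+3+21+19+18 = 65
Depot-stop 1-stop 3-stop 2-stop 4-Depot: 4+14+11+21+14 = 64
Depot-stop 1-stop 3-stop 4-stop 2-Depot: 4+14+19+21+7 = 65
Depot-stop 1-stop 4-stop 2-stop 3-Depot: 4+18+21+11+18 = 72
Depot-stop 1-stop 4-stop 3-stop 2-Depot: 4+18+19+11+7 = 59
Depot-stop 2-stop 1-stop 3-stop 4-Depot: 7+3+14+19+14 = 57
Depot-stop 2-stop 1-stop 4-stop 3-Depot: 7+3+18+19+18 = 65
Depot-stop 2-stop 3-stop 1-stop 4-Depot: 7+11+14+18+14 = 64
Depot-stop 2-stop 4-stop 1-stop 3-Depot: 7+21+18+14+18 = 78
Depot-stop 3-stop 1-stop 2-stop 4-Depot: 18+14+3+21+14 = 70
Depot-stop 3-stop 2-stop 1-stop 4-Depot: 18+11+3+18+14 = 64
The minimum is 51.
One optimal route: Depot → stop 1 → stop 2 → stop 3 → stop 4 → Depot (or its reverse).

51 min — the shortest possible round trip.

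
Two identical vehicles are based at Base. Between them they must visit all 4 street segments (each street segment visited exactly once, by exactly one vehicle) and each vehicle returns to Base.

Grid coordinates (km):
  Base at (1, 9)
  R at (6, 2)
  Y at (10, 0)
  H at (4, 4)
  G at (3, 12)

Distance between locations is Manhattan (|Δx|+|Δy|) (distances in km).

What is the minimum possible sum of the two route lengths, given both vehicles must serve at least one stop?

Minimum combined distance: 46 km.

There are 2^3 − 1 = 7 ways to divide the 4 stops into two non-empty groups. For each, the best each vehicle can do is its own shortest tour through its group:
  {R} + {Y, H, G}: 24 + 42 = 66
  {Y} + {R, H, G}: 36 + 30 = 66
  {R, Y} + {H, G}: 36 + 22 = 58
  {H} + {R, Y, G}: 16 + 42 = 58
  {R, H} + {Y, G}: 24 + 42 = 66
  {Y, H} + {R, G}: 36 + 30 = 66
  … (7 splits in total)
  {R, Y, H} + {G}: 36 + 10 = 46  ← best
Best: vehicle 1 Base → R → Y → H → Base = 36; vehicle 2 Base → G → Base = 10; combined 46.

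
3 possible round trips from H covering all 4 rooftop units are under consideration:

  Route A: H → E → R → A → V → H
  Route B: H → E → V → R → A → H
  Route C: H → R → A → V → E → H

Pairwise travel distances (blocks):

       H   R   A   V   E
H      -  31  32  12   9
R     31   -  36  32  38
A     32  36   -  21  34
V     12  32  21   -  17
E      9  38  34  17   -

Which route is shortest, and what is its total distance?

Route A: 9 + 38 + 36 + 21 + 12 = 116
Route B: 9 + 17 + 32 + 36 + 32 = 126
Route C: 31 + 36 + 21 + 17 + 9 = 114

Shortest is Route C, total 114 blocks.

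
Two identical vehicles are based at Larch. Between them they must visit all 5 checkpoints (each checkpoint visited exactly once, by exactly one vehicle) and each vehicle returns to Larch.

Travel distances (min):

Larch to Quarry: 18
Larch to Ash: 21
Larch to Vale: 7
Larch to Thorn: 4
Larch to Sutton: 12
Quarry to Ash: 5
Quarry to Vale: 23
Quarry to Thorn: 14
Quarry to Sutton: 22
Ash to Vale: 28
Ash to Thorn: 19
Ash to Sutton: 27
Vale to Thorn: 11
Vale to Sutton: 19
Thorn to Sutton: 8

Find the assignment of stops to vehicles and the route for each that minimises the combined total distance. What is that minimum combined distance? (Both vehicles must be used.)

74 min — the smallest possible combined total.

There are 2^4 − 1 = 15 ways to divide the 5 stops into two non-empty groups. For each, the best each vehicle can do is its own shortest tour through its group:
  {Quarry} + {Ash, Vale, Thorn, Sutton}: 36 + 74 = 110
  {Ash} + {Quarry, Vale, Thorn, Sutton}: 42 + 64 = 106
  {Quarry, Ash} + {Vale, Thorn, Sutton}: 44 + 38 = 82
  {Vale} + {Quarry, Ash, Thorn, Sutton}: 14 + 60 = 74
  {Quarry, Vale} + {Ash, Thorn, Sutton}: 48 + 60 = 108
  {Ash, Vale} + {Quarry, Thorn, Sutton}: 56 + 52 = 108
  … (15 splits in total)
Best: vehicle 1 Larch → Vale → Larch = 14; vehicle 2 Larch → Ash → Quarry → Thorn → Sutton → Larch = 60; combined 74.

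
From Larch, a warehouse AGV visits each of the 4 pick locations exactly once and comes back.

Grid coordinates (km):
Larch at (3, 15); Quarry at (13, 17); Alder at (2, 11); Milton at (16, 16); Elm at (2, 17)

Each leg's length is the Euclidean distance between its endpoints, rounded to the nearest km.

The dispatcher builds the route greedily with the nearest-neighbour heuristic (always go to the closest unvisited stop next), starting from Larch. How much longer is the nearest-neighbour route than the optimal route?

Larch: Elm=2, Alder=4, Quarry=10, Milton=13 ⇒ Elm
Elm: Alder=6, Quarry=11, Milton=14 ⇒ Alder
Alder: Quarry=13, Milton=15 ⇒ Quarry
Quarry: Milton=3 ⇒ Milton
NN route Larch → Elm → Alder → Quarry → Milton → Larch costs 37.
Optimal: Larch → Alder → Milton → Quarry → Elm → Larch costs 35 (by enumerating all 12 distinct tours).
Excess = 37 − 35 = 2.

The nearest-neighbour route is 2 km longer than optimal.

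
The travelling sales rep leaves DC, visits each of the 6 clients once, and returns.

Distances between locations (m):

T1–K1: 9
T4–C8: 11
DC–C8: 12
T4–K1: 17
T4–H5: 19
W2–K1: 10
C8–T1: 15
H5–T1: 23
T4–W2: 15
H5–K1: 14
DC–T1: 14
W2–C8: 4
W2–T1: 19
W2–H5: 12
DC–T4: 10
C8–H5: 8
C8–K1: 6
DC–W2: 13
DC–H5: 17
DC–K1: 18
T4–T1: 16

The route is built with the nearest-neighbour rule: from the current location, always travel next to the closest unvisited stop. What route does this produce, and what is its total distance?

DC → [T4:10 / C8:12 / W2:13 / T1:14 / H5:17 / K1:18] → T4 (10)
T4 → [C8:11 / W2:15 / T1:16 / K1:17 / H5:19] → C8 (11)
C8 → [W2:4 / K1:6 / H5:8 / T1:15] → W2 (4)
W2 → [K1:10 / H5:12 / T1:19] → K1 (10)
K1 → [T1:9 / H5:14] → T1 (9)
T1 → [H5:23] → H5 (23)
Return H5→DC: 17.
Total = 10 + 11 + 4 + 10 + 9 + 23 + 17 = 84.

Nearest-neighbour total = 84 m; route DC → T4 → C8 → W2 → K1 → T1 → H5 → DC.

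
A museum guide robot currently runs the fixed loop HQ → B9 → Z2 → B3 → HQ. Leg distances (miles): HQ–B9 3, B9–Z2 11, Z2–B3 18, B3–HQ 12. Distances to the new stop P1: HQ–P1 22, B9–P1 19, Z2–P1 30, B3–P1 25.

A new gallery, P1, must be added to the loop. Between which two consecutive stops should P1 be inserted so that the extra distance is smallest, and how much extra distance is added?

Minimum extra distance: 35 miles, inserting P1 between B3 and HQ.

Insertion cost between consecutive stops i–j is d(i,P1) + d(P1,j) − d(i,j):
  between HQ and B9: 22 + 19 − 3 = 38
  between B9 and Z2: 19 + 30 − 11 = 38
  between Z2 and B3: 30 + 25 − 18 = 37
  between B3 and HQ: 25 + 22 − 12 = 35
Cheapest insertion is between B3 and HQ, adding 35.
New total = 44 + 35 = 79.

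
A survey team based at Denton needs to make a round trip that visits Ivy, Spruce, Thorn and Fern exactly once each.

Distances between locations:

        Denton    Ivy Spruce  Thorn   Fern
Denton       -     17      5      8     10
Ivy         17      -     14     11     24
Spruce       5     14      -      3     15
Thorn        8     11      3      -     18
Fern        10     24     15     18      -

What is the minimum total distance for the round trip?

Denton-Ivy-Spruce-Thorn-Fern-Denton: 17+14+3+18+10 = 62
Denton-Ivy-Spruce-Fern-Thorn-Denton: 17+14+15+18+8 = 72
Denton-Ivy-Thorn-Spruce-Fern-Denton: 17+11+3+15+10 = 56
Denton-Ivy-Thorn-Fern-Spruce-Denton: 17+11+18+15+5 = 66
Denton-Ivy-Fern-Spruce-Thorn-Denton: 17+24+15+3+8 = 67
Denton-Ivy-Fern-Thorn-Spruce-Denton: 17+24+18+3+5 = 67
Denton-Spruce-Ivy-Thorn-Fern-Denton: 5+14+11+18+10 = 58
Denton-Spruce-Ivy-Fern-Thorn-Denton: 5+14+24+18+8 = 69
Denton-Spruce-Thorn-Ivy-Fern-Denton: 5+3+11+24+10 = 53
Denton-Spruce-Fern-Ivy-Thorn-Denton: 5+15+24+11+8 = 63
Denton-Thorn-Ivy-Spruce-Fern-Denton: 8+11+14+15+10 = 58
Denton-Thorn-Spruce-Ivy-Fern-Denton: 8+3+14+24+10 = 59
The minimum is 53.
One optimal route: Denton → Spruce → Thorn → Ivy → Fern → Denton (or its reverse).

Shortest round trip = 53.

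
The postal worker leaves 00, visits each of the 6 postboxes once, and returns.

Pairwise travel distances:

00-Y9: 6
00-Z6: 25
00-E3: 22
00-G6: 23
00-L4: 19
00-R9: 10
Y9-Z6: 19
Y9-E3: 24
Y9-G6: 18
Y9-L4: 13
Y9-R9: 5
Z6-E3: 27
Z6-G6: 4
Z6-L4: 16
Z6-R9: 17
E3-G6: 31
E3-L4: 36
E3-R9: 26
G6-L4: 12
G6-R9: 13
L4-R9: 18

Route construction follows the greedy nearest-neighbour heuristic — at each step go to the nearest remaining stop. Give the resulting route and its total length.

At 00 the remaining stops are Y9 6, R9 10, L4 19, E3 22, G6 23, Z6 25; go to Y9.
At Y9 the remaining stops are R9 5, L4 13, G6 18, Z6 19, E3 24; go to R9.
At R9 the remaining stops are G6 13, Z6 17, L4 18, E3 26; go to G6.
At G6 the remaining stops are Z6 4, L4 12, E3 31; go to Z6.
At Z6 the remaining stops are L4 16, E3 27; go to L4.
At L4 the remaining stops are E3 36; go to E3.
Return E3→00: 22.
Total = 6 + 5 + 13 + 4 + 16 + 36 + 22 = 102.

Total distance 102 via the nearest-neighbour route 00 → Y9 → R9 → G6 → Z6 → L4 → E3 → 00.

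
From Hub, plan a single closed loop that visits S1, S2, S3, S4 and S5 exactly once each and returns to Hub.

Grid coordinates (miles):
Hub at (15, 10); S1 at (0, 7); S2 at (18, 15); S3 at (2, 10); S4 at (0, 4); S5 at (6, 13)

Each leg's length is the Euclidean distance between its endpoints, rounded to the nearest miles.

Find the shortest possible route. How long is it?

Shortest round trip = 46 miles.

With 5 stops there are 5!/2 = 60 distinct round trips (a route and its reverse cost the same).
Hub-S1-S2-S3-S4-S5-Hub: 15+20+17+6+11+9 = 78
Hub-S1-S2-S3-S5-S4-Hub: 15+20+17+5+11+16 = 84
Hub-S1-S2-S4-S3-S5-Hub: 15+20+21+6+5+9 = 76
Hub-S1-S2-S4-S5-S3-Hub: 15+20+21+11+5+13 = 85
Hub-S1-S2-S5-S3-S4-Hub: 15+20+12+5+6+16 = 74
Hub-S1-S2-S5-S4-S3-Hub: 15+20+12+11+6+13 = 77
Hub-S1-S3-S2-S4-S5-Hub: 15+4+17+21+11+9 = 77
Hub-S1-S3-S2-S5-S4-Hub: 15+4+17+12+11+16 = 75
Hub-S1-S3-S4-S2-S5-Hub: 15+4+6+21+12+9 = 67
Hub-S1-S3-S4-S5-S2-Hub: 15+4+6+11+12+6 = 54
Hub-S1-S3-S5-S2-S4-Hub: 15+4+5+12+21+16 = 73
Hub-S1-S3-S5-S4-S2-Hub: 15+4+5+11+21+6 = 62
Hub-S1-S4-S2-S3-S5-Hub: 15+3+21+17+5+9 = 70
Hub-S1-S4-S2-S5-S3-Hub: 15+3+21+12+5+13 = 69
… (46 more)
Hub-S2-S5-S3-S1-S4-Hub: 6+12+5+4+3+16 = 46  ← best
The minimum is 46.
One optimal route: Hub → S2 → S5 → S3 → S1 → S4 → Hub (or its reverse).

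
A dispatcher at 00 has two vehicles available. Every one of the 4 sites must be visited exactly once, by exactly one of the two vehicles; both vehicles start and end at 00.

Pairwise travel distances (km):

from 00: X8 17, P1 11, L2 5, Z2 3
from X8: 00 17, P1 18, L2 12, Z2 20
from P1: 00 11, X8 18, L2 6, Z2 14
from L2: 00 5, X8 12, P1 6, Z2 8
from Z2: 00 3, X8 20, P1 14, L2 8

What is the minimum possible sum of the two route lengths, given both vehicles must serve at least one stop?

There are 2^3 − 1 = 7 ways to divide the 4 stops into two non-empty groups. For each, the best each vehicle can do is its own shortest tour through its group:
  {X8} + {P1, L2, Z2}: 34 + 28 = 62
  {P1} + {X8, L2, Z2}: 22 + 40 = 62
  {X8, P1} + {L2, Z2}: 46 + 16 = 62
  {L2} + {X8, P1, Z2}: 10 + 52 = 62
  {X8, L2} + {P1, Z2}: 34 + 28 = 62
  {P1, L2} + {X8, Z2}: 22 + 40 = 62
  … (7 splits in total)
  {X8, P1, L2} + {Z2}: 46 + 6 = 52  ← best
Best: vehicle 1 00 → X8 → P1 → L2 → 00 = 46; vehicle 2 00 → Z2 → 00 = 6; combined 52.

52 km — the smallest possible combined total.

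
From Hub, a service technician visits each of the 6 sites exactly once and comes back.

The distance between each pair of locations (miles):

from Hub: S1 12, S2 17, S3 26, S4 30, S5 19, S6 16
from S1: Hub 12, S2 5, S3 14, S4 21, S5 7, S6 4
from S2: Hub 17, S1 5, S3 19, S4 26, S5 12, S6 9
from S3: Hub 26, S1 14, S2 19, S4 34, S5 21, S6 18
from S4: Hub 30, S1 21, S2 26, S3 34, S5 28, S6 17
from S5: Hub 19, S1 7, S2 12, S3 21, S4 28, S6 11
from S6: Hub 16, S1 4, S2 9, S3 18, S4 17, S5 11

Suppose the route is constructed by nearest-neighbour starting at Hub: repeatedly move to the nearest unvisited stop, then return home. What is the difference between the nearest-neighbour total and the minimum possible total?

From Hub: S1=12, S6=16, S2=17, S5=19, S3=26, S4=30 → choose S1 (12).
From S1: S6=4, S2=5, S5=7, S3=14, S4=21 → choose S6 (4).
From S6: S2=9, S5=11, S4=17, S3=18 → choose S2 (9).
From S2: S5=12, S3=19, S4=26 → choose S5 (12).
From S5: S3=21, S4=28 → choose S3 (21).
From S3: S4=34 → choose S4 (34).
NN route Hub → S1 → S6 → S2 → S5 → S3 → S4 → Hub costs 122.
Optimal: Hub → S1 → S2 → S3 → S5 → S6 → S4 → Hub costs 115 (by enumerating all 360 distinct tours).
Excess = 122 − 115 = 7.

Excess over optimum: 7 miles.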